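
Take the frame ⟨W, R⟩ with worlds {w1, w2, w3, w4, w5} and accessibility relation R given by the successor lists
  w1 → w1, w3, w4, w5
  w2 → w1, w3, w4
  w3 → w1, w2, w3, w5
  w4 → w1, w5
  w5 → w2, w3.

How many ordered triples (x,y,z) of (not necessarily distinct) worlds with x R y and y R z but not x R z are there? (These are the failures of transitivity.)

Enumerating: (w1,w3,w2), (w1,w5,w2), (w2,w1,w5), (w2,w3,w2), (w2,w3,w5), (w2,w4,w5), (w3,w1,w4), (w3,w2,w4), (w4,w1,w3), (w4,w1,w4), (w4,w5,w2), (w4,w5,w3), (w5,w2,w1), (w5,w2,w4), (w5,w3,w1), (w5,w3,w5).

16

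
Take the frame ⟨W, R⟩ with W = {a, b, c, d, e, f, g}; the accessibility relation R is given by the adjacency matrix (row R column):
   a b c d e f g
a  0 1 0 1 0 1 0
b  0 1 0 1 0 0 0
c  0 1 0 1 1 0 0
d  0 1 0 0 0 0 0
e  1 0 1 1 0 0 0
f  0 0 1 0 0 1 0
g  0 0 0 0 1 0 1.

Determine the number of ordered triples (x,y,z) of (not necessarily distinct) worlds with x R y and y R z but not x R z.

15

Enumerating: (a,f,c), (c,e,a), (c,e,c), (d,b,d), (e,a,b), (e,a,f), (e,c,b), (e,c,e), (e,d,b), (f,c,b), (f,c,d), (f,c,e), (g,e,a), (g,e,c), (g,e,d).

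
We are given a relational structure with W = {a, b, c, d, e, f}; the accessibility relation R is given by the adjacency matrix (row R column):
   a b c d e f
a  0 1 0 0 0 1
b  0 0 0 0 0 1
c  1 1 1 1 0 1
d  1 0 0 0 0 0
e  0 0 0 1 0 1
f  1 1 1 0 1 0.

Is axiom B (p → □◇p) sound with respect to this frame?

The schema B characterises exactly the symmetric frames.
Symmetric: no — a R b but not b R a.

No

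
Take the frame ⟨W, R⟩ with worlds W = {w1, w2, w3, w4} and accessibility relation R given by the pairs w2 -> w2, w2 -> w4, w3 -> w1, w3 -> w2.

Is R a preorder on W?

No

Reflexive: no — w1 is not related to itself.
Transitive: no — w3 R w2 and w2 R w4, but not w3 R w4.
So R is not a preorder.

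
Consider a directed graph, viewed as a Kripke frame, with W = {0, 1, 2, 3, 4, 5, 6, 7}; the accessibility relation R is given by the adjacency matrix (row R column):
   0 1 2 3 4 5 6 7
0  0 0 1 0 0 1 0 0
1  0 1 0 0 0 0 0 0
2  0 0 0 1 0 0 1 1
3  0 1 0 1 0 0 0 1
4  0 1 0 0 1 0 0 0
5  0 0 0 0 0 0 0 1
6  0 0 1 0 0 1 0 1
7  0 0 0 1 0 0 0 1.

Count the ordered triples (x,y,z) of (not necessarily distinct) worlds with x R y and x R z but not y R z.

Enumerating: (0,2,2), (0,2,5), (0,5,2), (0,5,5), (2,3,6), (2,6,3), (2,6,6), (2,7,6), (3,1,3), (3,1,7), (3,7,1), (4,1,4), (6,2,2), (6,2,5), (6,5,2), (6,5,5), (6,7,2), (6,7,5).

18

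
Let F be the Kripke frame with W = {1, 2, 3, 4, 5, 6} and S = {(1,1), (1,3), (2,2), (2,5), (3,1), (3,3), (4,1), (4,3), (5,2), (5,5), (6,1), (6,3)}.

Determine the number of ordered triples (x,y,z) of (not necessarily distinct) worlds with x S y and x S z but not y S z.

0

S is Euclidean; there are no such tuples.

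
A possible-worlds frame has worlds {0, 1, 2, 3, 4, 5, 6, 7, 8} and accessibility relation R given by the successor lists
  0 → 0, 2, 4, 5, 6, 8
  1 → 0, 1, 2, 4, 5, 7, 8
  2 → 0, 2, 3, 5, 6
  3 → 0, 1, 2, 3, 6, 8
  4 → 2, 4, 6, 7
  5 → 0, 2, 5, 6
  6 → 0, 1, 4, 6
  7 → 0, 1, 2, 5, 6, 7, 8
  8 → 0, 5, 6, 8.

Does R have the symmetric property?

Symmetric: no — 0 R 4 but not 4 R 0.

No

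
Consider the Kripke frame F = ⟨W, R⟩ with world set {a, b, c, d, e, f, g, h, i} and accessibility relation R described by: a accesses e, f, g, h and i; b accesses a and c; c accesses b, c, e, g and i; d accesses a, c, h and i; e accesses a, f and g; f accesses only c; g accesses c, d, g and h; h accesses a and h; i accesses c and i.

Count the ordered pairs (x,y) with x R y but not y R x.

14

Enumerating: (a,f), (a,g), (a,i), (b,a), (c,e), (d,a), (d,c), (d,h), (d,i), (e,f), (e,g), (f,c), (g,d), (g,h).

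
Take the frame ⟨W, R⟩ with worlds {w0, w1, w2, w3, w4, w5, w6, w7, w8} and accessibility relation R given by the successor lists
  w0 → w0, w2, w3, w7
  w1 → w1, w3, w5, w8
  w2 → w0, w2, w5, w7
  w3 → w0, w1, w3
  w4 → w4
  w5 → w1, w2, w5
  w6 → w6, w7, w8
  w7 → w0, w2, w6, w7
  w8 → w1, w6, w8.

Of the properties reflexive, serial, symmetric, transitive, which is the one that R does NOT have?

Reflexive: yes — every world is R-related to itself.
Serial: yes — every world has a successor (e.g. w0 R w0).
Symmetric: yes — every pair in R has its reverse in R.
Transitive: no — w0 R w2 and w2 R w5, but not w0 R w5.
Only transitive fails.

transitive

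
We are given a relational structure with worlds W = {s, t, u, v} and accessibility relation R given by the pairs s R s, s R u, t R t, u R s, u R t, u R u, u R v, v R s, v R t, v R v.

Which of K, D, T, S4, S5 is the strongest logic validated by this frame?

T

Serial (axiom D): yes — every world has a successor (e.g. s R s).
Reflexive (axiom T): yes — every world is R-related to itself.
Transitive (axiom 4): no — s R u and u R t, but not s R t.
Euclidean (axiom 5): no — u R s and u R t, but not s R t.
So F validates K, D, T; S4 would additionally require R to be transitive. The strongest is T.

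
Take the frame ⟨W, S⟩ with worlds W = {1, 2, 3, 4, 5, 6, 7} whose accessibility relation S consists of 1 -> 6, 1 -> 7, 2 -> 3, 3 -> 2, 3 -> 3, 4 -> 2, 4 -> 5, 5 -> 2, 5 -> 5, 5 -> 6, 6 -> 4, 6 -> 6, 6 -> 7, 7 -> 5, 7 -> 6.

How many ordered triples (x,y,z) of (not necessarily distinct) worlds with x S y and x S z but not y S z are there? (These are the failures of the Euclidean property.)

15

Enumerating: (1,7,7), (3,2,2), (4,2,2), (4,2,5), (5,2,2), (5,2,5), (5,2,6), (5,6,2), (5,6,5), (6,4,4), (6,4,6), (6,4,7), (6,7,4), (6,7,7), (7,6,5).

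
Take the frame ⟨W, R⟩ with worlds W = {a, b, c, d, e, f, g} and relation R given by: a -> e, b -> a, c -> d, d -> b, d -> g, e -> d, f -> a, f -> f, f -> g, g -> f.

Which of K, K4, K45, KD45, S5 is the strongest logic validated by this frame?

Transitive (axiom 4): no — a R e and e R d, but not a R d.
Euclidean (axiom 5): no — d R b and d R g, but not b R g.
Serial (axiom D): yes — every world has a successor (e.g. a R e).
Reflexive (axiom T): no — a is not related to itself.
So F validates K; K4 would additionally require R to be transitive. The strongest is K.

K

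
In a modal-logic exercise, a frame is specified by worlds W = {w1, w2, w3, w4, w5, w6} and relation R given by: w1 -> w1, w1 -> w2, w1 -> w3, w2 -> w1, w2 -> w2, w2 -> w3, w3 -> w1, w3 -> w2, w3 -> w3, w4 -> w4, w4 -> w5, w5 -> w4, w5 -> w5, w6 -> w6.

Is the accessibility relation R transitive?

Yes

Transitive: yes — every two-step R-path is closed by a direct edge.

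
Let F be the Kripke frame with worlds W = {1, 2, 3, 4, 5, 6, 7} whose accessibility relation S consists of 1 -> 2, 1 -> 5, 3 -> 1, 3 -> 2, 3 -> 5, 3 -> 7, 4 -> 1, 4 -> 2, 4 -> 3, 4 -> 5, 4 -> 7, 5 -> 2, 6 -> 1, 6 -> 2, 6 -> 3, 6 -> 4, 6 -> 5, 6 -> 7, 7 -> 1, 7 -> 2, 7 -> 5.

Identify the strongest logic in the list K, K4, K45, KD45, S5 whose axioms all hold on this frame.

K4

Transitive (axiom 4): yes — every two-step S-path is closed by a direct edge.
Euclidean (axiom 5): no — 1 S 2 and 1 S 5, but not 2 S 5.
Serial (axiom D): no — 2 has no S-successor.
Reflexive (axiom T): no — 1 is not related to itself.
So F validates K, K4; K45 would additionally require S to be Euclidean. The strongest is K4.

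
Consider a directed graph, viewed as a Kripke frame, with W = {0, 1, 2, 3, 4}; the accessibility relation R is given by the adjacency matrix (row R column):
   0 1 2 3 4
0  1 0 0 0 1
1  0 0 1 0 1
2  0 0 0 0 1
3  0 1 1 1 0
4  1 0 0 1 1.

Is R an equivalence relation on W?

Reflexive: no — 1 is not related to itself.
Symmetric: no — 1 R 2 but not 2 R 1.
Transitive: no — 0 R 4 and 4 R 3, but not 0 R 3.
So R is not an equivalence relation.

No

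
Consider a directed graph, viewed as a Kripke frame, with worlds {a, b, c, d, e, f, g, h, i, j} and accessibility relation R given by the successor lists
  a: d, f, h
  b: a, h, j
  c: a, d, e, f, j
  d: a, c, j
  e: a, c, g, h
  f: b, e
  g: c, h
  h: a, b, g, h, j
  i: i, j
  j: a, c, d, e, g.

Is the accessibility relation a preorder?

No

Reflexive: no — a is not related to itself.
Transitive: no — a R d and d R c, but not a R c.
So R is not a preorder.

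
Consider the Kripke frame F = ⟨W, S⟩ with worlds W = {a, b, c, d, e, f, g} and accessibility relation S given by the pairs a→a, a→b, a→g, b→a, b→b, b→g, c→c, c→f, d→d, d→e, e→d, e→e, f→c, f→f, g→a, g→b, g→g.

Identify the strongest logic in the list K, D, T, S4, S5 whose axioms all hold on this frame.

Serial (axiom D): yes — every world has a successor (e.g. a S a).
Reflexive (axiom T): yes — every world is S-related to itself.
Transitive (axiom 4): yes — every two-step S-path is closed by a direct edge.
Euclidean (axiom 5): yes — any two successors of a common world are S-related.
So F validates K, D, T, S4, S5. The strongest is S5.

S5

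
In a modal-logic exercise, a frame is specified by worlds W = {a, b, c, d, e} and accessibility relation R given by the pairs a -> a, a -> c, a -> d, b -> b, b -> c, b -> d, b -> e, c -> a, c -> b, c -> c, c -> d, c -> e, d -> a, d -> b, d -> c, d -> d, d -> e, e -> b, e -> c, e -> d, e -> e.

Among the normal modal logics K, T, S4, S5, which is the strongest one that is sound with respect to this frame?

Reflexive (axiom T): yes — every world is R-related to itself.
Transitive (axiom 4): no — a R c and c R b, but not a R b.
Euclidean (axiom 5): no — c R a and c R b, but not a R b.
So F validates K, T; S4 would additionally require R to be transitive. The strongest is T.

T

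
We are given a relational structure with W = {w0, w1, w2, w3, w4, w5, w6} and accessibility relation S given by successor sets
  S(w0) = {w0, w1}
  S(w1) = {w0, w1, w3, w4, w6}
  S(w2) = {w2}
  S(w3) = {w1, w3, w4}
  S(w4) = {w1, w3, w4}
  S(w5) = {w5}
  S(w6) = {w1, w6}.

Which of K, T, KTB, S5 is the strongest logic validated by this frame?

Reflexive (axiom T): yes — every world is S-related to itself.
Symmetric (axiom B): yes — every pair in S has its reverse in S.
Euclidean (axiom 5): no — w1 S w0 and w1 S w3, but not w0 S w3.
So F validates K, T, KTB; S5 would additionally require S to be Euclidean. The strongest is KTB.

KTB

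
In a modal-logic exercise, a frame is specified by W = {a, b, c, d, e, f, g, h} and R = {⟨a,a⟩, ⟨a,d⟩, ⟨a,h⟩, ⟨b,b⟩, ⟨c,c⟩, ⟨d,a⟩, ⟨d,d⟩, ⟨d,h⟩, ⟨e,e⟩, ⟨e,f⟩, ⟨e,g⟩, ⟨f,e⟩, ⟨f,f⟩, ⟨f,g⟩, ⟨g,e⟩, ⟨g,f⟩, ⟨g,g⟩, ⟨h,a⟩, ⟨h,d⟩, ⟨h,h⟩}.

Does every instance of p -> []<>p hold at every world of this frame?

Axiom B corresponds to the accessibility relation being symmetric.
Symmetric: yes — every pair in R has its reverse in R.

Yes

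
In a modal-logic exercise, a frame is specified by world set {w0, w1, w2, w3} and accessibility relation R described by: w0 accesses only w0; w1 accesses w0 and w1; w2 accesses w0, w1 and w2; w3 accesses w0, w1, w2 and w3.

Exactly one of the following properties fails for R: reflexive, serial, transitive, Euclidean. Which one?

Euclidean

Reflexive: yes — every world is R-related to itself.
Serial: yes — every world has a successor (e.g. w0 R w0).
Transitive: yes — every two-step R-path is closed by a direct edge.
Euclidean: no — w2 R w0 and w2 R w1, but not w0 R w1.
Only Euclidean fails.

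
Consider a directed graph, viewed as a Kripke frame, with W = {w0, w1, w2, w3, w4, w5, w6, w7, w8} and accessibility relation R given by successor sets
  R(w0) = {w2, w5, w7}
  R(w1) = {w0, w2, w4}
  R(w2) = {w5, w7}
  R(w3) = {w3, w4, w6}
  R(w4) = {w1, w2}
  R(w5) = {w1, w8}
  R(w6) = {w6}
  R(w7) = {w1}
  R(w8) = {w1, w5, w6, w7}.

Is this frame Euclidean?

Euclidean: no — w0 R w5 and w0 R w2, but not w5 R w2.

No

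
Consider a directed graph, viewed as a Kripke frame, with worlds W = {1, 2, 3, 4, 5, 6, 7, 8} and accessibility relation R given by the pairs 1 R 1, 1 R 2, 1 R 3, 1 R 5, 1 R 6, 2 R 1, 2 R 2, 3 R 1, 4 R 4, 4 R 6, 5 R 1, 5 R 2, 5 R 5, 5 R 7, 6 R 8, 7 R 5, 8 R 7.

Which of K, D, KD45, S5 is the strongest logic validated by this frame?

Serial (axiom D): yes — every world has a successor (e.g. 1 R 1).
Euclidean (axiom 5): no — 1 R 2 and 1 R 3, but not 2 R 3.
Transitive (axiom 4): no — 1 R 5 and 5 R 7, but not 1 R 7.
Reflexive (axiom T): no — 3 is not related to itself.
So F validates K, D; KD45 would additionally require R to be Euclidean and transitive. The strongest is D.

D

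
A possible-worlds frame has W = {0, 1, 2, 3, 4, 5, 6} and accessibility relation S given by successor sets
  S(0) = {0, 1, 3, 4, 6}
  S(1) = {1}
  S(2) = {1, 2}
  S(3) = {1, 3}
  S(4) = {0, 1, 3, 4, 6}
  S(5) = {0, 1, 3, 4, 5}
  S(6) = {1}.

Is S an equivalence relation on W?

No

Reflexive: no — 6 is not related to itself.
Symmetric: no — 0 S 1 but not 1 S 0.
Transitive: no — 5 S 0 and 0 S 6, but not 5 S 6.
So S is not an equivalence relation.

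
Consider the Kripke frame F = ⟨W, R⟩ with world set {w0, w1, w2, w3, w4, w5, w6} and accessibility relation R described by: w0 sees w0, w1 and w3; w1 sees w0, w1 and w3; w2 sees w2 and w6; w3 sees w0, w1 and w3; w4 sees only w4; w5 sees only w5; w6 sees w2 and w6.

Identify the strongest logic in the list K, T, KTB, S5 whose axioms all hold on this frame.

S5

Reflexive (axiom T): yes — every world is R-related to itself.
Symmetric (axiom B): yes — every pair in R has its reverse in R.
Euclidean (axiom 5): yes — any two successors of a common world are R-related.
So F validates K, T, KTB, S5. The strongest is S5.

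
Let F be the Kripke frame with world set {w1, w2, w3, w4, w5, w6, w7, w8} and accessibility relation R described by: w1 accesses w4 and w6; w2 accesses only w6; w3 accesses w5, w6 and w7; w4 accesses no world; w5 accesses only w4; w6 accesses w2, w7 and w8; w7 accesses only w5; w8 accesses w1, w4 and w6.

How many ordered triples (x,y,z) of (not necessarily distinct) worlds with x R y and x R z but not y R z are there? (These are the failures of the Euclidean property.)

30

Enumerating: (w1,w4,w4), (w1,w4,w6), (w1,w6,w4), (w1,w6,w6), (w2,w6,w6), (w3,w5,w5), (w3,w5,w6), (w3,w5,w7), (w3,w6,w5), (w3,w6,w6), (w3,w7,w6), (w3,w7,w7), … and 18 more.
Total: 30.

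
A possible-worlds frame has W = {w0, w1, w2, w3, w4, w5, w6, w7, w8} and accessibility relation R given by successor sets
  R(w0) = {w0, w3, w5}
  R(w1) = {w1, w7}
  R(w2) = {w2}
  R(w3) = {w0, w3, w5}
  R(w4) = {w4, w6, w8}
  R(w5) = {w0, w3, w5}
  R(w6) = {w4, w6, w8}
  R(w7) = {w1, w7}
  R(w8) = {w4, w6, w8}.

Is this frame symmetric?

Yes

Symmetric: yes — every pair in R has its reverse in R.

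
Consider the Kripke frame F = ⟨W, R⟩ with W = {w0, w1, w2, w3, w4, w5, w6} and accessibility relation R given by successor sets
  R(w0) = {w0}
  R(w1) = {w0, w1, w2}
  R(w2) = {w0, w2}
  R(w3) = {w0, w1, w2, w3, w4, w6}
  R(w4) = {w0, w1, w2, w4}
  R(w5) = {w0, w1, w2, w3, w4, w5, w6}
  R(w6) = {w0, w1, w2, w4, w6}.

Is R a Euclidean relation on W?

Euclidean: no — w1 R w0 and w1 R w2, but not w0 R w2.

No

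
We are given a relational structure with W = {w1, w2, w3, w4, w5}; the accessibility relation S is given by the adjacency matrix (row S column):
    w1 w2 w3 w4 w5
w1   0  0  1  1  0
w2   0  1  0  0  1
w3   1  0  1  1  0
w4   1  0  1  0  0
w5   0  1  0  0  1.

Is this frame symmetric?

Yes

Symmetric: yes — every pair in S has its reverse in S.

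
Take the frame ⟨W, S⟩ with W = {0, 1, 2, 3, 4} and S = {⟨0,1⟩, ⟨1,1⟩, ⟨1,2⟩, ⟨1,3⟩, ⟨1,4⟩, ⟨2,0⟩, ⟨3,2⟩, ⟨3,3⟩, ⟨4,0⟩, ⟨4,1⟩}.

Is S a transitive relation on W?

Transitive: no — 0 S 1 and 1 S 2, but not 0 S 2.

No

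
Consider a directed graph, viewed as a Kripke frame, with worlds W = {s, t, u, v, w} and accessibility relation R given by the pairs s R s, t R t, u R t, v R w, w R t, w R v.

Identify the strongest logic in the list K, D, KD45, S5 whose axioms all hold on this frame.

D

Serial (axiom D): yes — every world has a successor (e.g. s R s).
Euclidean (axiom 5): no — w R t and w R v, but not t R v.
Transitive (axiom 4): no — v R w and w R t, but not v R t.
Reflexive (axiom T): no — u is not related to itself.
So F validates K, D; KD45 would additionally require R to be Euclidean and transitive. The strongest is D.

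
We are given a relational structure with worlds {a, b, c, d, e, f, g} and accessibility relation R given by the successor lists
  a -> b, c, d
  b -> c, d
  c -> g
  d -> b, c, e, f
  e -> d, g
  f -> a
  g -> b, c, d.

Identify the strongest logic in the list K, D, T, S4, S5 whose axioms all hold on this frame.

D

Serial (axiom D): yes — every world has a successor (e.g. a R b).
Reflexive (axiom T): no — a is not related to itself.
Transitive (axiom 4): no — a R c and c R g, but not a R g.
Euclidean (axiom 5): no — a R c and a R b, but not c R b.
So F validates K, D; T would additionally require R to be reflexive. The strongest is D.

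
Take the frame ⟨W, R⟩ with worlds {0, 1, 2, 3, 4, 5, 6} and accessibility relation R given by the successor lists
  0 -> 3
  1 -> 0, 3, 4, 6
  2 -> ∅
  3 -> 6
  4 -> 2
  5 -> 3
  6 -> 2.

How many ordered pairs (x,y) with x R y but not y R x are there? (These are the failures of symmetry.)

9

Enumerating: (0,3), (1,0), (1,3), (1,4), (1,6), (3,6), (4,2), (5,3), (6,2).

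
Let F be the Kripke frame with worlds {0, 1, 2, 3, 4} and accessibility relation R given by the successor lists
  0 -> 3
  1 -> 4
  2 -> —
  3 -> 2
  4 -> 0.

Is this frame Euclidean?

Euclidean: no — 0 R 3 and 0 R 3, but not 3 R 3.

No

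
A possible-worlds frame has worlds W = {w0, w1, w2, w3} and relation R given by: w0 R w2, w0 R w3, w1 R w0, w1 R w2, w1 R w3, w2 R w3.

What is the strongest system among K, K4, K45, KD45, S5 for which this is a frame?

Transitive (axiom 4): yes — every two-step R-path is closed by a direct edge.
Euclidean (axiom 5): no — w0 R w3 and w0 R w2, but not w3 R w2.
Serial (axiom D): no — w3 has no R-successor.
Reflexive (axiom T): no — w0 is not related to itself.
So F validates K, K4; K45 would additionally require R to be Euclidean. The strongest is K4.

K4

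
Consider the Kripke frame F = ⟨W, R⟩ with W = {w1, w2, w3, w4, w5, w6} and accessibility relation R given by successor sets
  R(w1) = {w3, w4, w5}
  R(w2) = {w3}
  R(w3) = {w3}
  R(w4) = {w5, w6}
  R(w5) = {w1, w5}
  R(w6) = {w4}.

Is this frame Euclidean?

No

Euclidean: no — w1 R w3 and w1 R w4, but not w3 R w4.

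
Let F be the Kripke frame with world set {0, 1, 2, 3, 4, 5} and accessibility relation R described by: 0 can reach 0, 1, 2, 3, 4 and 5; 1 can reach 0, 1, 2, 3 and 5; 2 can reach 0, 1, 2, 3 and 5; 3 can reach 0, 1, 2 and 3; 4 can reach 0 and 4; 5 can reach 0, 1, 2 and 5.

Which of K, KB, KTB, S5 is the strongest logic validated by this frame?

Symmetric (axiom B): yes — every pair in R has its reverse in R.
Reflexive (axiom T): yes — every world is R-related to itself.
Euclidean (axiom 5): no — 0 R 1 and 0 R 4, but not 1 R 4.
So F validates K, KB, KTB; S5 would additionally require R to be Euclidean. The strongest is KTB.

KTB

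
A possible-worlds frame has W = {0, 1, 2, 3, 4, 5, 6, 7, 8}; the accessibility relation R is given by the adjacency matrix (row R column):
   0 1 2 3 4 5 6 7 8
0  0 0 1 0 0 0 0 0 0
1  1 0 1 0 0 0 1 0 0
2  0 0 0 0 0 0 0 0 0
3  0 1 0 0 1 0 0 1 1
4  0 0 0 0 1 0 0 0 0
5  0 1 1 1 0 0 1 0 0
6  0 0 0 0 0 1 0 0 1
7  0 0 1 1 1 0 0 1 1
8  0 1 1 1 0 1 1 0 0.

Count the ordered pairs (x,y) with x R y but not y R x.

15

Enumerating: (0,2), (1,0), (1,2), (1,6), (3,1), (3,4), (5,1), (5,2), (5,3), (7,2), (7,4), (7,8), (8,1), (8,2), (8,5).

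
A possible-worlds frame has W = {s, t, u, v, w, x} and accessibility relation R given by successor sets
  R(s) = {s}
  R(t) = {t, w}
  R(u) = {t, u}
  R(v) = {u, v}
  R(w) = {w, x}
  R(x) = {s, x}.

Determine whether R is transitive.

Transitive: no — t R w and w R x, but not t R x.

No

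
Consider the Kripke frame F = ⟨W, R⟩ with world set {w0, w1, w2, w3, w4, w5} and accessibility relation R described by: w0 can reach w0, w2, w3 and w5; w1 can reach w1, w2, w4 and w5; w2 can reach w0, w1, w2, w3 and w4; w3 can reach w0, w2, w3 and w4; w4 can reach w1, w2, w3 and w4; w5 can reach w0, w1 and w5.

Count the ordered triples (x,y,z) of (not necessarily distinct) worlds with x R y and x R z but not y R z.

20

Enumerating: (w0,w2,w5), (w0,w3,w5), (w0,w5,w2), (w0,w5,w3), (w1,w2,w5), (w1,w4,w5), (w1,w5,w2), (w1,w5,w4), (w2,w0,w1), (w2,w0,w4), (w2,w1,w0), (w2,w1,w3), … and 8 more.
Total: 20.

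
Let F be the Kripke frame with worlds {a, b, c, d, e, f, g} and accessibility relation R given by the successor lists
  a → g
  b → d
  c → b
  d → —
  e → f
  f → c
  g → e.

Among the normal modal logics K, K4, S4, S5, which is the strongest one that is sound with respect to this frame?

Transitive (axiom 4): no — a R g and g R e, but not a R e.
Reflexive (axiom T): no — a is not related to itself.
Euclidean (axiom 5): no — a R g and a R g, but not g R g.
So F validates K; K4 would additionally require R to be transitive. The strongest is K.

K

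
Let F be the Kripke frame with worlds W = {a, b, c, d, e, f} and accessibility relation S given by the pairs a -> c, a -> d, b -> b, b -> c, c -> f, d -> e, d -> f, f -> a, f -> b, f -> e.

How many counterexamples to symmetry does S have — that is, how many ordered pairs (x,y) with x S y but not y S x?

Enumerating: (a,c), (a,d), (b,c), (c,f), (d,e), (d,f), (f,a), (f,b), (f,e).

9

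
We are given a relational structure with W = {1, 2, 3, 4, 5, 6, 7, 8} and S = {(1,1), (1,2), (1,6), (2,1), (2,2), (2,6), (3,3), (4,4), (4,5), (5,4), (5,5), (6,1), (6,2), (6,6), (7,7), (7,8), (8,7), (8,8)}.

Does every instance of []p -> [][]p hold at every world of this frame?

Yes

By correspondence theory, 4 is valid on a frame iff S is transitive.
Transitive: yes — every two-step S-path is closed by a direct edge.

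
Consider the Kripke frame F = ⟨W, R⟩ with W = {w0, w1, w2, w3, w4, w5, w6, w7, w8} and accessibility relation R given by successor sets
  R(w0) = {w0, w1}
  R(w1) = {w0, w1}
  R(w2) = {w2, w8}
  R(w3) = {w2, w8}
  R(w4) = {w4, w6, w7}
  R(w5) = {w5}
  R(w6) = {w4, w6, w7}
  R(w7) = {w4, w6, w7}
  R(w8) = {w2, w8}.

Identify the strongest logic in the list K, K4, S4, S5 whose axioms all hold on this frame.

Transitive (axiom 4): yes — every two-step R-path is closed by a direct edge.
Reflexive (axiom T): no — w3 is not related to itself.
Euclidean (axiom 5): yes — any two successors of a common world are R-related.
So F validates K, K4; S4 would additionally require R to be reflexive. The strongest is K4.

K4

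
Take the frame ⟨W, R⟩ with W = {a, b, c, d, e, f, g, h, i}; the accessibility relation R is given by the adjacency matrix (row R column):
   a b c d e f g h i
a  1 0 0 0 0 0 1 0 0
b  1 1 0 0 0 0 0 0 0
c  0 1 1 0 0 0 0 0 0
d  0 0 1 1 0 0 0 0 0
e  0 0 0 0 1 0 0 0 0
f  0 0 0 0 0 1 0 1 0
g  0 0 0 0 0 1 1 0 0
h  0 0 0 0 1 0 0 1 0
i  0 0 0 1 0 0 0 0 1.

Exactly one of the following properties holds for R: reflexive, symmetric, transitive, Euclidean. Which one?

reflexive

Reflexive: yes — every world is R-related to itself.
Symmetric: no — a R g but not g R a.
Transitive: no — a R g and g R f, but not a R f.
Euclidean: no — a R g and a R a, but not g R a.
Only reflexive holds.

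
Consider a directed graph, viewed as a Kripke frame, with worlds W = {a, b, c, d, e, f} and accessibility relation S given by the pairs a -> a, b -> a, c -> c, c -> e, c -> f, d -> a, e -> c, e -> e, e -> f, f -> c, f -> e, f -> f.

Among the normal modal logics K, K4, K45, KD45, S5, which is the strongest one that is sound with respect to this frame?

KD45

Transitive (axiom 4): yes — every two-step S-path is closed by a direct edge.
Euclidean (axiom 5): yes — any two successors of a common world are S-related.
Serial (axiom D): yes — every world has a successor (e.g. a S a).
Reflexive (axiom T): no — b is not related to itself.
So F validates K, K4, K45, KD45; S5 would additionally require S to be reflexive. The strongest is KD45.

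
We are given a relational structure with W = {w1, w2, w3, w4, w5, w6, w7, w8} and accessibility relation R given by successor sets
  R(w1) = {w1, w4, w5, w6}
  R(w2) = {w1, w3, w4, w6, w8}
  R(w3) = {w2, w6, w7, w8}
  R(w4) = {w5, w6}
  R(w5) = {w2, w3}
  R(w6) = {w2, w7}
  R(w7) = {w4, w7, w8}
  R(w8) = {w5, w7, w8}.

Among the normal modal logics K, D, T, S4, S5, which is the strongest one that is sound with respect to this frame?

D

Serial (axiom D): yes — every world has a successor (e.g. w1 R w1).
Reflexive (axiom T): no — w2 is not related to itself.
Transitive (axiom 4): no — w1 R w5 and w5 R w2, but not w1 R w2.
Euclidean (axiom 5): no — w1 R w5 and w1 R w4, but not w5 R w4.
So F validates K, D; T would additionally require R to be reflexive. The strongest is D.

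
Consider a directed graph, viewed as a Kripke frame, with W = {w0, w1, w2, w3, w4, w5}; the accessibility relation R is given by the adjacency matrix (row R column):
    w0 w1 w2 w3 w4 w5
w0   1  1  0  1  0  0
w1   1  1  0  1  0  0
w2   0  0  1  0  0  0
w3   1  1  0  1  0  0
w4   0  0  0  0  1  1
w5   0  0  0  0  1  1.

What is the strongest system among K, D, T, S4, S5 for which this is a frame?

Serial (axiom D): yes — every world has a successor (e.g. w0 R w0).
Reflexive (axiom T): yes — every world is R-related to itself.
Transitive (axiom 4): yes — every two-step R-path is closed by a direct edge.
Euclidean (axiom 5): yes — any two successors of a common world are R-related.
So F validates K, D, T, S4, S5. The strongest is S5.

S5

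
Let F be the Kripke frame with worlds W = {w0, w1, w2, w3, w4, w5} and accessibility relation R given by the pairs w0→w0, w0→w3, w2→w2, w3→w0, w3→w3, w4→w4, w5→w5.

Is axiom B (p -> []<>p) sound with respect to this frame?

Yes

By correspondence theory, B is valid on a frame iff R is symmetric.
Symmetric: yes — every pair in R has its reverse in R.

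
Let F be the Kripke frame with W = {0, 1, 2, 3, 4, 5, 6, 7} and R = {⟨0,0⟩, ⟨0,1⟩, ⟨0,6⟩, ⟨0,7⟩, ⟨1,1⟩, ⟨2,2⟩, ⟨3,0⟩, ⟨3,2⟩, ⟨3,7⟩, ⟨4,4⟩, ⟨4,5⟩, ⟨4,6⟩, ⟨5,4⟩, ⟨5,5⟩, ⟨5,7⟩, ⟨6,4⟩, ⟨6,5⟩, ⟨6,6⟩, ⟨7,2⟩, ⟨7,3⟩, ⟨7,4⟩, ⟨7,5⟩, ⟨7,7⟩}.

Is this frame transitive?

Transitive: no — 0 R 6 and 6 R 4, but not 0 R 4.

No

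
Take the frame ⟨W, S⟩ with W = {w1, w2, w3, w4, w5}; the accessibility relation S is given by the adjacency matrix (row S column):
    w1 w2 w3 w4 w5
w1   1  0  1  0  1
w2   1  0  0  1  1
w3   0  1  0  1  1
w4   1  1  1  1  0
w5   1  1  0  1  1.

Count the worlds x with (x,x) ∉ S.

2

Enumerating: w2, w3.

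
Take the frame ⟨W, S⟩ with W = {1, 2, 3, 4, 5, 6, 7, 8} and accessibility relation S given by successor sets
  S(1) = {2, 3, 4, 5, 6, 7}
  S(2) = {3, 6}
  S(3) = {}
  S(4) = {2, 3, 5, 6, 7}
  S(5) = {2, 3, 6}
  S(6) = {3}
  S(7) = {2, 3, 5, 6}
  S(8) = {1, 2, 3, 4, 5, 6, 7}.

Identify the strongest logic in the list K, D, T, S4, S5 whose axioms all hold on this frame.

K

Serial (axiom D): no — 3 has no S-successor.
Reflexive (axiom T): no — 1 is not related to itself.
Transitive (axiom 4): yes — every two-step S-path is closed by a direct edge.
Euclidean (axiom 5): no — 1 S 2 and 1 S 4, but not 2 S 4.
So F validates K; D would additionally require S to be serial. The strongest is K.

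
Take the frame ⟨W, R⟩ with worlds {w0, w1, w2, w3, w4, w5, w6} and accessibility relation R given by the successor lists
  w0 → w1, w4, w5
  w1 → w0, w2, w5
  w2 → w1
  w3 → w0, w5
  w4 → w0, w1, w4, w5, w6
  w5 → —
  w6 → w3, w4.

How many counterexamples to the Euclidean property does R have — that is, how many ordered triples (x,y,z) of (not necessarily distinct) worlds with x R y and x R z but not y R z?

34

Enumerating: (w0,w1,w1), (w0,w1,w4), (w0,w5,w1), (w0,w5,w4), (w0,w5,w5), (w1,w0,w0), (w1,w0,w2), (w1,w2,w0), (w1,w2,w2), (w1,w2,w5), (w1,w5,w0), (w1,w5,w2), … and 22 more.
Total: 34.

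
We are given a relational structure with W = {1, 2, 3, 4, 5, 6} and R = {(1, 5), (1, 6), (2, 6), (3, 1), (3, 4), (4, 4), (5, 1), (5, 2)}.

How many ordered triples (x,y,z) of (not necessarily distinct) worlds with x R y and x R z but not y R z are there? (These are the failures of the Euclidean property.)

Enumerating: (1,5,5), (1,5,6), (1,6,5), (1,6,6), (2,6,6), (3,1,1), (3,1,4), (3,4,1), (5,1,1), (5,1,2), (5,2,1), (5,2,2).

12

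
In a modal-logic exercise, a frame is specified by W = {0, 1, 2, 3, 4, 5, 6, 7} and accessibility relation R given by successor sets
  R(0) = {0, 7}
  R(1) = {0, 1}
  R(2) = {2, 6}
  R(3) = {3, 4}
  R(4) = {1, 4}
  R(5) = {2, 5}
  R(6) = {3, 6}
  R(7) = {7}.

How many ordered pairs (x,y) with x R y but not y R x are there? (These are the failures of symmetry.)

7

Enumerating: (0,7), (1,0), (2,6), (3,4), (4,1), (5,2), (6,3).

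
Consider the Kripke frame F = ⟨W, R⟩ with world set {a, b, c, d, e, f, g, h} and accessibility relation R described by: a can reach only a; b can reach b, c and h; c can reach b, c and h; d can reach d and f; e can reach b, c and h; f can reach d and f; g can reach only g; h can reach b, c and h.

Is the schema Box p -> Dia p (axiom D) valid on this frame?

Axiom D corresponds to the accessibility relation being serial.
Serial: yes — every world has a successor (e.g. a R a).

Yes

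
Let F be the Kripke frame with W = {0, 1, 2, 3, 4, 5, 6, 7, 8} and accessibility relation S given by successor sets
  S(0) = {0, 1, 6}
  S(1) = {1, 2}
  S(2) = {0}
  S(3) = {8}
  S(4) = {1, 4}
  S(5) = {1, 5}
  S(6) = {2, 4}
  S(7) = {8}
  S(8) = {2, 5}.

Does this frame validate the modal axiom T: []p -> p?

The schema T characterises exactly the reflexive frames.
Reflexive: no — 2 is not related to itself.

No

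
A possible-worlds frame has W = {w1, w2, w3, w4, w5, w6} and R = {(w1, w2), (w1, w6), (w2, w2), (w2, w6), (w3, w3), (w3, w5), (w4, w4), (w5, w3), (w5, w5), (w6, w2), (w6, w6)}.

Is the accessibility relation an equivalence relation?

No

Reflexive: no — w1 is not related to itself.
Symmetric: no — w1 R w2 but not w2 R w1.
Transitive: yes — every two-step R-path is closed by a direct edge.
So R is not an equivalence relation.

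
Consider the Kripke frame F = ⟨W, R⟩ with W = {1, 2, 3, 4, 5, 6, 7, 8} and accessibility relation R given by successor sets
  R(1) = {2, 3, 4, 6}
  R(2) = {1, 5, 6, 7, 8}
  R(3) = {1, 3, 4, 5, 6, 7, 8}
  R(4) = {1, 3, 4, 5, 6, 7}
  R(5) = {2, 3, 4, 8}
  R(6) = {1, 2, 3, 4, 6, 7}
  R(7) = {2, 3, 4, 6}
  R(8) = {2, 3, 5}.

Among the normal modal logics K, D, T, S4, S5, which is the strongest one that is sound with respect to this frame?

Serial (axiom D): yes — every world has a successor (e.g. 1 R 2).
Reflexive (axiom T): no — 1 is not related to itself.
Transitive (axiom 4): no — 1 R 2 and 2 R 5, but not 1 R 5.
Euclidean (axiom 5): no — 1 R 2 and 1 R 3, but not 2 R 3.
So F validates K, D; T would additionally require R to be reflexive. The strongest is D.

D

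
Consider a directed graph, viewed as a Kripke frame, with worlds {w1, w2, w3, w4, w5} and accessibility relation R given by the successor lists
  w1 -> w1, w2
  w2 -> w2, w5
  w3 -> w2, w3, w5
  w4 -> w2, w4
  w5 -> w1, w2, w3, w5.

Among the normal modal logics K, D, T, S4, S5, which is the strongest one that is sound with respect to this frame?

Serial (axiom D): yes — every world has a successor (e.g. w1 R w1).
Reflexive (axiom T): yes — every world is R-related to itself.
Transitive (axiom 4): no — w1 R w2 and w2 R w5, but not w1 R w5.
Euclidean (axiom 5): no — w5 R w1 and w5 R w3, but not w1 R w3.
So F validates K, D, T; S4 would additionally require R to be transitive. The strongest is T.

T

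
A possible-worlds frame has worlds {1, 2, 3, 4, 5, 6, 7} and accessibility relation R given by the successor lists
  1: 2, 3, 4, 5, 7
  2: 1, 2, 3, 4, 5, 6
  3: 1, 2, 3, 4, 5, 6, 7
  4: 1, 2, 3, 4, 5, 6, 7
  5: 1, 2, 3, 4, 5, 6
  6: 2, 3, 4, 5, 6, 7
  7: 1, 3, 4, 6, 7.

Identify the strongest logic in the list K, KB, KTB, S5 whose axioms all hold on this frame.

KB

Symmetric (axiom B): yes — every pair in R has its reverse in R.
Reflexive (axiom T): no — 1 is not related to itself.
Euclidean (axiom 5): no — 1 R 2 and 1 R 7, but not 2 R 7.
So F validates K, KB; KTB would additionally require R to be reflexive. The strongest is KB.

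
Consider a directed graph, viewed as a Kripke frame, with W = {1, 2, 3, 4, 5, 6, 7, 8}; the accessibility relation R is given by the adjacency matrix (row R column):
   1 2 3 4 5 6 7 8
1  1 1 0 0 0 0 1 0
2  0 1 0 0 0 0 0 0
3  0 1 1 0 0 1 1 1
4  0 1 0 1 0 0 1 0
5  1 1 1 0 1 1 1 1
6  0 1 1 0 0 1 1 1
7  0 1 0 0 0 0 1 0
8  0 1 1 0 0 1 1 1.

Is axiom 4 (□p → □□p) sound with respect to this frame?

Yes

The schema 4 characterises exactly the transitive frames.
Transitive: yes — every two-step R-path is closed by a direct edge.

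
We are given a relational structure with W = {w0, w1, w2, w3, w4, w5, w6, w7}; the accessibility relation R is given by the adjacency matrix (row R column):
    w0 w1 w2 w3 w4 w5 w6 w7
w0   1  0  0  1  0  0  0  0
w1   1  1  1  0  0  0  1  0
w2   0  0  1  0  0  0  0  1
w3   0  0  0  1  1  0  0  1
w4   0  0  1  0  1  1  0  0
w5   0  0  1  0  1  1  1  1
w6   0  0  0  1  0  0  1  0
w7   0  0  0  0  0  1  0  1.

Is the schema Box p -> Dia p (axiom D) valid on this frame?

Yes

By correspondence theory, D is valid on a frame iff R is serial.
Serial: yes — every world has a successor (e.g. w0 R w0).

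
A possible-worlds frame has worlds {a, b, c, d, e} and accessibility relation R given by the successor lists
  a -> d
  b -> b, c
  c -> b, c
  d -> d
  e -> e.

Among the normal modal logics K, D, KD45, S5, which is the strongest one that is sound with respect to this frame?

Serial (axiom D): yes — every world has a successor (e.g. a R d).
Euclidean (axiom 5): yes — any two successors of a common world are R-related.
Transitive (axiom 4): yes — every two-step R-path is closed by a direct edge.
Reflexive (axiom T): no — a is not related to itself.
So F validates K, D, KD45; S5 would additionally require R to be reflexive. The strongest is KD45.

KD45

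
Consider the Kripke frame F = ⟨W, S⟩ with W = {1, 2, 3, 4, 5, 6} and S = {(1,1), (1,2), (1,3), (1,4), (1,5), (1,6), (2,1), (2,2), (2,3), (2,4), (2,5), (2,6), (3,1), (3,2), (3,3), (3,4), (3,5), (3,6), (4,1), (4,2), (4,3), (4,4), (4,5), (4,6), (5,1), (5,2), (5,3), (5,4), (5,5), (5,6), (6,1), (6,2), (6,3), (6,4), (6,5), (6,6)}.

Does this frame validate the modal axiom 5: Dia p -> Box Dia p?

Yes

Axiom 5 corresponds to the accessibility relation being Euclidean.
Euclidean: yes — any two successors of a common world are S-related.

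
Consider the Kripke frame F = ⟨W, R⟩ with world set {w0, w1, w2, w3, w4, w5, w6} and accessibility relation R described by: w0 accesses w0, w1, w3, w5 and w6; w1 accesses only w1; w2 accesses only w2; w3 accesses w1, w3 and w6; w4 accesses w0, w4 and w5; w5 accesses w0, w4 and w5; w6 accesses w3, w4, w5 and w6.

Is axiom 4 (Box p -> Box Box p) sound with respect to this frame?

The schema 4 characterises exactly the transitive frames.
Transitive: no — w0 R w5 and w5 R w4, but not w0 R w4.

No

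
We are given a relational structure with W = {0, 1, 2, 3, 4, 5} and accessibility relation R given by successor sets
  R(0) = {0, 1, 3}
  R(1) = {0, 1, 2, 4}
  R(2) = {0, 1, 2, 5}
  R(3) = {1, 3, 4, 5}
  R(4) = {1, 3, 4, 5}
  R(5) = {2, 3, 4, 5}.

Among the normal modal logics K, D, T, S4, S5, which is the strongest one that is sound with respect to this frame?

Serial (axiom D): yes — every world has a successor (e.g. 0 R 0).
Reflexive (axiom T): yes — every world is R-related to itself.
Transitive (axiom 4): no — 0 R 1 and 1 R 2, but not 0 R 2.
Euclidean (axiom 5): no — 0 R 1 and 0 R 3, but not 1 R 3.
So F validates K, D, T; S4 would additionally require R to be transitive. The strongest is T.

T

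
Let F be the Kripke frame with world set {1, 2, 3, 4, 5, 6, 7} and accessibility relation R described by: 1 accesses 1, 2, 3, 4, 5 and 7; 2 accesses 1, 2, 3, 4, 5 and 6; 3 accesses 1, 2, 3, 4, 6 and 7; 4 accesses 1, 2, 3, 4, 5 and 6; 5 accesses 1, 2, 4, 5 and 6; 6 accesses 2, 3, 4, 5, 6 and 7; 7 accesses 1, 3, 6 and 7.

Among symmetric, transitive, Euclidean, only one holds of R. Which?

symmetric

Symmetric: yes — every pair in R has its reverse in R.
Transitive: no — 1 R 2 and 2 R 6, but not 1 R 6.
Euclidean: no — 1 R 2 and 1 R 7, but not 2 R 7.
Only symmetric holds.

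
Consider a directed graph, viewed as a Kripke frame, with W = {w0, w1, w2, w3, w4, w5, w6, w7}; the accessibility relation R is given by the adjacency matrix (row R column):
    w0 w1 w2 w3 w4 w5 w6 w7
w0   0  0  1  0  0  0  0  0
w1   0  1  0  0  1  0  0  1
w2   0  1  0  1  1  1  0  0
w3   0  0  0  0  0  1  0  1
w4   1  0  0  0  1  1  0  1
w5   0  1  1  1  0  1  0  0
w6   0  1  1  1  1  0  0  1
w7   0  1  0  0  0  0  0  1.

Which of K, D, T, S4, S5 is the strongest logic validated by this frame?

Serial (axiom D): yes — every world has a successor (e.g. w0 R w2).
Reflexive (axiom T): no — w0 is not related to itself.
Transitive (axiom 4): no — w0 R w2 and w2 R w1, but not w0 R w1.
Euclidean (axiom 5): no — w1 R w7 and w1 R w4, but not w7 R w4.
So F validates K, D; T would additionally require R to be reflexive. The strongest is D.

D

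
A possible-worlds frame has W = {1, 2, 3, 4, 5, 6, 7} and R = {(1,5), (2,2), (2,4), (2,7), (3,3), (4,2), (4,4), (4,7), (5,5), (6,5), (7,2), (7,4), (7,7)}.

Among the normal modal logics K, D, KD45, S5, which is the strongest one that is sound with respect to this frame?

KD45

Serial (axiom D): yes — every world has a successor (e.g. 1 R 5).
Euclidean (axiom 5): yes — any two successors of a common world are R-related.
Transitive (axiom 4): yes — every two-step R-path is closed by a direct edge.
Reflexive (axiom T): no — 1 is not related to itself.
So F validates K, D, KD45; S5 would additionally require R to be reflexive. The strongest is KD45.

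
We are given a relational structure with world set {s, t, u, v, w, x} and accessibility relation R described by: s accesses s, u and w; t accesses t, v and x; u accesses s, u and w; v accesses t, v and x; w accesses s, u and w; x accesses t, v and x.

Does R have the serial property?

Serial: yes — every world has a successor (e.g. s R s).

Yes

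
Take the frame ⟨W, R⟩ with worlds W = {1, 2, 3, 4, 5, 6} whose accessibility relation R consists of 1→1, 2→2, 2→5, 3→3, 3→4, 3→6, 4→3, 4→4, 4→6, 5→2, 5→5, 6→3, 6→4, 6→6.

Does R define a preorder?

Yes

Reflexive: yes — every world is R-related to itself.
Transitive: yes — every two-step R-path is closed by a direct edge.
So R is a preorder.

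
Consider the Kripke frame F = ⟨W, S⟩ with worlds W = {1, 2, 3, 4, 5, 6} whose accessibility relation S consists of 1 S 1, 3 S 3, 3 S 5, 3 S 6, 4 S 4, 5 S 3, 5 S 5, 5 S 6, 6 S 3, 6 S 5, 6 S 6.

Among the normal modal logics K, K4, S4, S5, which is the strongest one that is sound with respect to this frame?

K4

Transitive (axiom 4): yes — every two-step S-path is closed by a direct edge.
Reflexive (axiom T): no — 2 is not related to itself.
Euclidean (axiom 5): yes — any two successors of a common world are S-related.
So F validates K, K4; S4 would additionally require S to be reflexive. The strongest is K4.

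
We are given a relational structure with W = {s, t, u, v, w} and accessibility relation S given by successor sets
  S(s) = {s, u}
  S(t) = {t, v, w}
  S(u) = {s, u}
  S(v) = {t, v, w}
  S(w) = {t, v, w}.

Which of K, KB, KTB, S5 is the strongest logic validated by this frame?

S5

Symmetric (axiom B): yes — every pair in S has its reverse in S.
Reflexive (axiom T): yes — every world is S-related to itself.
Euclidean (axiom 5): yes — any two successors of a common world are S-related.
So F validates K, KB, KTB, S5. The strongest is S5.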